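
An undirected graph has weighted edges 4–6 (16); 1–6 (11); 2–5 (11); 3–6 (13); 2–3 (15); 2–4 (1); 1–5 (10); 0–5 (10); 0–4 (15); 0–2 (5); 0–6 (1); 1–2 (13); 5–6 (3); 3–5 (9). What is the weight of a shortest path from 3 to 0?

Comparing a few candidate routes:
3→5→0: 9 + 10 = 19
3→5→6→0: 9 + 3 + 1 = 13
3→2→0: 15 + 5 = 20
3→6→0: 13 + 1 = 14
Best route has total 13.

13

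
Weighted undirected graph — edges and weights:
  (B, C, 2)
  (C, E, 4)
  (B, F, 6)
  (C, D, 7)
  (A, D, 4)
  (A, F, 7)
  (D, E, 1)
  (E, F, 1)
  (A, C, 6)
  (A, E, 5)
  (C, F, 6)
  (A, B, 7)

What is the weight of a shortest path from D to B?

A few of the D→B routes:
D-E-F-B: 1 + 1 + 6 = 8
D-E-C-B: 1 + 4 + 2 = 7
D-C-B: 7 + 2 = 9
The minimum is 7.

7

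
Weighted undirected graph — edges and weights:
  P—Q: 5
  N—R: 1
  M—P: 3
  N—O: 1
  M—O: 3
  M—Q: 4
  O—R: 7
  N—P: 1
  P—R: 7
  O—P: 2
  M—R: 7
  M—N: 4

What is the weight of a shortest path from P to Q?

5

Comparing a few candidate routes:
P -> O -> M -> Q: 2 + 3 + 4 = 9
P -> Q: 5
P -> M -> Q: 3 + 4 = 7
P -> N -> O -> M -> Q: 1 + 1 + 3 + 4 = 9
P -> N -> M -> Q: 1 + 4 + 4 = 9
Shortest: 5.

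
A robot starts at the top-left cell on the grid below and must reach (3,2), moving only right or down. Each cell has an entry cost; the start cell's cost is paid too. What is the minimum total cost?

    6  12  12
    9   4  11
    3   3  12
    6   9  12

Take r0c0 → r1c0 → r2c0 → r2c1 → r3c1 → r3c2 for a total of 6 + 9 + 3 + 3 + 9 + 12 = 42.

42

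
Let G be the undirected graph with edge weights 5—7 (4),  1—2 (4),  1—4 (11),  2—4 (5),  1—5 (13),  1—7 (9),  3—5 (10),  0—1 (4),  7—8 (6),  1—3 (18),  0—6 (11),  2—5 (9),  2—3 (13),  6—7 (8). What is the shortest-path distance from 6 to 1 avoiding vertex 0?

Comparing a few candidate routes:
6-7-5-1: 8 + 4 + 13 = 25
6-7-5-3-2-1: 8 + 4 + 10 + 13 + 4 = 39
6-7-5-2-4-1: 8 + 4 + 9 + 5 + 11 = 37
6-7-5-2-1: 8 + 4 + 9 + 4 = 25
6-7-1: 8 + 9 = 17
Best route has total 17.

17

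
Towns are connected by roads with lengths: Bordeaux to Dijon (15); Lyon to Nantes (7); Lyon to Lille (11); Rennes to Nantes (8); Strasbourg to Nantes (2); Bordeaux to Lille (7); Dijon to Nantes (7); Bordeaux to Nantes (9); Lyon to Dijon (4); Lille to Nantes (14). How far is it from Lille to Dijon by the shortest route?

Some routes from Lille to Dijon:
Lille - Lyon - Dijon: 11 + 4 = 15
Lille - Bordeaux - Dijon: 7 + 15 = 22
Lille - Nantes - Dijon: 14 + 7 = 21
Lille - Bordeaux - Nantes - Dijon: 7 + 9 + 7 = 23
Best route has total 15.

15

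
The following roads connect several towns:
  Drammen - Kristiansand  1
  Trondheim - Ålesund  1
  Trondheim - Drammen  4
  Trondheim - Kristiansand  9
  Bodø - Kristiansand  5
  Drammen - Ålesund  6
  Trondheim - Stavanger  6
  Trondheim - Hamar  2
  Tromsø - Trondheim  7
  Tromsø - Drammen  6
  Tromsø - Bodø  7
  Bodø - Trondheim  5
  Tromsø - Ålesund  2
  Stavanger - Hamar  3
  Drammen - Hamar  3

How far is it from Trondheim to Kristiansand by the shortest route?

5

A few of the Trondheim→Kristiansand routes:
Trondheim→Hamar→Drammen→Kristiansand: 2 + 3 + 1 = 6
Trondheim→Ålesund→Tromsø→Drammen→Kristiansand: 1 + 2 + 6 + 1 = 10
Trondheim→Drammen→Kristiansand: 4 + 1 = 5
Trondheim→Bodø→Kristiansand: 5 + 5 = 10
Trondheim→Kristiansand: 9
Trondheim→Ålesund→Drammen→Kristiansand: 1 + 6 + 1 = 8
Best route has total 5.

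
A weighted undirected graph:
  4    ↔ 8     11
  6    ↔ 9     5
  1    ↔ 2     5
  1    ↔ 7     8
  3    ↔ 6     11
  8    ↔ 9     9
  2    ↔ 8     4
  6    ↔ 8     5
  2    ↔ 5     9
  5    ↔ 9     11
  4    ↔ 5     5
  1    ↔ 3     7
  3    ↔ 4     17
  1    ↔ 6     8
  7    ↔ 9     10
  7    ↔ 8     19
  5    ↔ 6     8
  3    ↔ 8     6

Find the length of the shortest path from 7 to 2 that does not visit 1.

Checking several routes:
7 -> 9 -> 6 -> 5 -> 2: 10 + 5 + 8 + 9 = 32
7 -> 9 -> 5 -> 2: 10 + 11 + 9 = 30
7 -> 9 -> 6 -> 8 -> 2: 10 + 5 + 5 + 4 = 24
7 -> 9 -> 6 -> 3 -> 8 -> 2: 10 + 5 + 11 + 6 + 4 = 36
7 -> 9 -> 8 -> 2: 10 + 9 + 4 = 23
7 -> 8 -> 2: 19 + 4 = 23
Shortest: 23.

23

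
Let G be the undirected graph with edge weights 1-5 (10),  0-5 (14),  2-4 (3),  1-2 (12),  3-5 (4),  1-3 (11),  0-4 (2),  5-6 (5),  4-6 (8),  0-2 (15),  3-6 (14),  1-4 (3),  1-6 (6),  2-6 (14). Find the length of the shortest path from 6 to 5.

Comparing a few candidate routes:
6 - 3 - 5: 14 + 4 = 18
6 - 5: 5
6 - 1 - 5: 6 + 10 = 16
Best route has total 5.

5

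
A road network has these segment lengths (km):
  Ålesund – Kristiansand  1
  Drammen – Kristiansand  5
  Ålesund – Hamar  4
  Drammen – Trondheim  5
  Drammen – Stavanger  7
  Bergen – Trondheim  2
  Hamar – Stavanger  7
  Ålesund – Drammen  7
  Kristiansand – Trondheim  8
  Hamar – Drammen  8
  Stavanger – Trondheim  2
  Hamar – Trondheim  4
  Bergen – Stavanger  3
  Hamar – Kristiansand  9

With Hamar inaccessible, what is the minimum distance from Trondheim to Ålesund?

Checking several routes:
Trondheim-Drammen-Kristiansand-Ålesund: 5 + 5 + 1 = 11
Trondheim-Kristiansand-Ålesund: 8 + 1 = 9
Trondheim-Drammen-Ålesund: 5 + 7 = 12
Shortest: 9 km.

9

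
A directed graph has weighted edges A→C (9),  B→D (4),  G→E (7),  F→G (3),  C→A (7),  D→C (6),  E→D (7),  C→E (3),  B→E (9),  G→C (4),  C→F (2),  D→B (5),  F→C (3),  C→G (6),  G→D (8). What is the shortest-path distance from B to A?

17

Routes from B to A:
B - E - D - C - A: 9 + 7 + 6 + 7 = 29
B - D - C - A: 4 + 6 + 7 = 17
Shortest: 17.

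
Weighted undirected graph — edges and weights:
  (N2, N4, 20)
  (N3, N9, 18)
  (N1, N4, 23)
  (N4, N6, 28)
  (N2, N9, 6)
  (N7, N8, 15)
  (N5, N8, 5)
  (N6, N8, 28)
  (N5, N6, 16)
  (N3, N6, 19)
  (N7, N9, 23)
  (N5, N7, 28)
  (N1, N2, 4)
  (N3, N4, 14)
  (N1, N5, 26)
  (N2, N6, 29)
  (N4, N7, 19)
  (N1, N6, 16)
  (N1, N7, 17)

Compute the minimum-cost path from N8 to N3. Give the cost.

40

Some routes from N8 to N3:
N8→N6→N3: 28 + 19 = 47
N8→N7→N4→N3: 15 + 19 + 14 = 48
N8→N5→N6→N3: 5 + 16 + 19 = 40
The minimum is 40.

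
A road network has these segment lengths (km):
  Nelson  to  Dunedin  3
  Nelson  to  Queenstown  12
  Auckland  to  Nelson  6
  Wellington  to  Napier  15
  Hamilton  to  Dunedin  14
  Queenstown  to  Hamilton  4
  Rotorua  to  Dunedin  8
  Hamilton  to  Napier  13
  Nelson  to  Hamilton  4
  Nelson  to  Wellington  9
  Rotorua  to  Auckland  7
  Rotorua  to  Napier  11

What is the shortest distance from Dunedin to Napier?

Some routes from Dunedin to Napier:
Dunedin -> Nelson -> Wellington -> Napier: 3 + 9 + 15 = 27
Dunedin -> Hamilton -> Napier: 14 + 13 = 27
Dunedin -> Nelson -> Queenstown -> Hamilton -> Napier: 3 + 12 + 4 + 13 = 32
Dunedin -> Nelson -> Hamilton -> Napier: 3 + 4 + 13 = 20
Dunedin -> Rotorua -> Napier: 8 + 11 = 19
Dunedin -> Nelson -> Auckland -> Rotorua -> Napier: 3 + 6 + 7 + 11 = 27
Best route has total 19 km.

19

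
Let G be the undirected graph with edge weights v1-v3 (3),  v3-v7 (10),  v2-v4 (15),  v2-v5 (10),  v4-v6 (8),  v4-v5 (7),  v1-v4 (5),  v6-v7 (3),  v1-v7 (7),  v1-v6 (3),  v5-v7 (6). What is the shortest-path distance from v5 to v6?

9

Checking several routes:
v5 -> v4 -> v6: 7 + 8 = 15
v5 -> v7 -> v6: 6 + 3 = 9
v5 -> v7 -> v3 -> v1 -> v6: 6 + 10 + 3 + 3 = 22
v5 -> v7 -> v1 -> v6: 6 + 7 + 3 = 16
v5 -> v4 -> v1 -> v6: 7 + 5 + 3 = 15
Best route has total 9.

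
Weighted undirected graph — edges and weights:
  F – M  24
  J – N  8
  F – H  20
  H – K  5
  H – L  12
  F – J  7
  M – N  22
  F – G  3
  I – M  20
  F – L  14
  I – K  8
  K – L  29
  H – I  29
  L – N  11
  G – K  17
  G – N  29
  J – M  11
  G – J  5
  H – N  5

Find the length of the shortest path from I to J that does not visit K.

31

A few of the I→J routes:
I-M-F-J: 20 + 24 + 7 = 51
I-H-N-J: 29 + 5 + 8 = 42
I-M-J: 20 + 11 = 31
I-M-N-J: 20 + 22 + 8 = 50
I-M-F-G-J: 20 + 24 + 3 + 5 = 52
I-H-F-J: 29 + 20 + 7 = 56
The minimum is 31.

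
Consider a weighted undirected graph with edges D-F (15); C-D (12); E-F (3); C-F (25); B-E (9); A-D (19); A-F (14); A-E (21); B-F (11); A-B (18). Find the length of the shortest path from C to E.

28

A few of the C→E routes:
C → F → E: 25 + 3 = 28
C → D → A → F → E: 12 + 19 + 14 + 3 = 48
C → D → F → E: 12 + 15 + 3 = 30
C → D → F → B → E: 12 + 15 + 11 + 9 = 47
C → F → B → E: 25 + 11 + 9 = 45
Shortest: 28.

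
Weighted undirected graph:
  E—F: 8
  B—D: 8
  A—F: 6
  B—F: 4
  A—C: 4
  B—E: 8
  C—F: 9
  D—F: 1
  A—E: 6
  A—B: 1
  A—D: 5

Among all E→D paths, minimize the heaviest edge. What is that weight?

6

Comparing a few candidate routes:
E → F → B → A → D: max(8, 4, 1, 5) = 8
E → F → A → D: max(8, 6, 5) = 8
E → A → D: max(6, 5) = 6
E → F → B → D: max(8, 4, 8) = 8
E → A → B → F → D: max(6, 1, 4, 1) = 6
E → A → F → D: max(6, 6, 1) = 6
Best route has worst link 6.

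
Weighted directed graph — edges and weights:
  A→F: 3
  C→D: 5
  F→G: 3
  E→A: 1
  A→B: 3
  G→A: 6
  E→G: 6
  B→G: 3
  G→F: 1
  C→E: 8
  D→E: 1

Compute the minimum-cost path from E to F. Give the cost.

Some routes from E to F:
E -> G -> F: 6 + 1 = 7
E -> A -> F: 1 + 3 = 4
E -> A -> B -> G -> F: 1 + 3 + 3 + 1 = 8
The minimum is 4.

4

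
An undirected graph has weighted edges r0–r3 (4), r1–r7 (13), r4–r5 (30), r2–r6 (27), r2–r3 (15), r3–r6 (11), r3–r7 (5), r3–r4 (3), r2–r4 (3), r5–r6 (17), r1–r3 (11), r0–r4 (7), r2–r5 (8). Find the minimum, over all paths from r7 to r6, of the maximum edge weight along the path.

11

Some routes from r7 to r6:
r7 → r1 → r3 → r4 → r2 → r5 → r6: max(13, 11, 3, 3, 8, 17) = 17
r7 → r3 → r6: max(5, 11) = 11
r7 → r1 → r3 → r2 → r5 → r6: max(13, 11, 15, 8, 17) = 17
r7 → r1 → r3 → r0 → r4 → r2 → r5 → r6: max(13, 11, 4, 7, 3, 8, 17) = 17
r7 → r1 → r3 → r6: max(13, 11, 11) = 13
The minimum achievable maximum is 11.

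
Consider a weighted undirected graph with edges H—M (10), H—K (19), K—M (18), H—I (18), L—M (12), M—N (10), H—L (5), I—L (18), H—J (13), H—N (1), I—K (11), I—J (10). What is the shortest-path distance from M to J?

Some routes from M to J:
M-N-H-J: 10 + 1 + 13 = 24
M-H-I-J: 10 + 18 + 10 = 38
M-L-H-J: 12 + 5 + 13 = 30
M-H-J: 10 + 13 = 23
Best route has total 23.

23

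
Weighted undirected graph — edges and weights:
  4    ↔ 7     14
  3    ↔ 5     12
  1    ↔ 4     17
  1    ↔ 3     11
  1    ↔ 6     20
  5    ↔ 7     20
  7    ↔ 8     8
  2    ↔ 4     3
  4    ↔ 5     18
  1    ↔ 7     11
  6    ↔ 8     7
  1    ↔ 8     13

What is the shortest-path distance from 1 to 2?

20

Comparing a few candidate routes:
1 -> 6 -> 8 -> 7 -> 4 -> 2: 20 + 7 + 8 + 14 + 3 = 52
1 -> 7 -> 4 -> 2: 11 + 14 + 3 = 28
1 -> 8 -> 7 -> 4 -> 2: 13 + 8 + 14 + 3 = 38
1 -> 3 -> 5 -> 4 -> 2: 11 + 12 + 18 + 3 = 44
1 -> 4 -> 2: 17 + 3 = 20
Best route has total 20.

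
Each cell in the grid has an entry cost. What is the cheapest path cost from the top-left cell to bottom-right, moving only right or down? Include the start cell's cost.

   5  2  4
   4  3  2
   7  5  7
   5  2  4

Best path: [0,0] → [0,1] → [1,1] → [2,1] → [3,1] → [3,2]
Cost: 5 + 2 + 3 + 5 + 2 + 4 = 21
(Top row then right column would cost 24.)

21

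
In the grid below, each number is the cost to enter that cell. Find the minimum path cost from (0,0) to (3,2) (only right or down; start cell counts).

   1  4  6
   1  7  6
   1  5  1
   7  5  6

15

Best path: r0c0 -> r1c0 -> r2c0 -> r2c1 -> r2c2 -> r3c2
Cost: 1 + 1 + 1 + 5 + 1 + 6 = 15
For comparison, the top-then-right route costs 24.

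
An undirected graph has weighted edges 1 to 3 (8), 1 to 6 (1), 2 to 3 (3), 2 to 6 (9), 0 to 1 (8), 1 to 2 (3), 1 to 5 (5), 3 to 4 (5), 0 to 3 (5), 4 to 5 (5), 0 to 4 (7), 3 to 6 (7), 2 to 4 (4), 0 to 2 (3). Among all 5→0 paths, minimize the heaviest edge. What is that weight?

Checking several routes:
5 → 1 → 2 → 3 → 0: max(5, 3, 3, 5) = 5
5 → 4 → 2 → 3 → 0: max(5, 4, 3, 5) = 5
5 → 1 → 2 → 0: max(5, 3, 3) = 5
5 → 4 → 3 → 0: max(5, 5, 5) = 5
5 → 4 → 2 → 0: max(5, 4, 3) = 5
5 → 4 → 3 → 2 → 0: max(5, 5, 3, 3) = 5
Smallest bottleneck: 5.

5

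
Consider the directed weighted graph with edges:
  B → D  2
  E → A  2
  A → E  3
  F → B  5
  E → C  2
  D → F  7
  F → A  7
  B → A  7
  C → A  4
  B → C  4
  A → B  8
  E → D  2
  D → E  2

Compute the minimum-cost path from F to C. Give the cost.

Checking several routes:
F→B→D→E→C: 5 + 2 + 2 + 2 = 11
F→B→A→E→C: 5 + 7 + 3 + 2 = 17
F→B→C: 5 + 4 = 9
F→A→E→C: 7 + 3 + 2 = 12
The minimum is 9.

9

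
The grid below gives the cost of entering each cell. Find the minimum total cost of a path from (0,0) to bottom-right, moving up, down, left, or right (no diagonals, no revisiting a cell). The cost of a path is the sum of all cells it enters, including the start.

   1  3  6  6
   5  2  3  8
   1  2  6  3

Take [0,0]→[0,1]→[1,1]→[2,1]→[2,2]→[2,3] for a total of 1 + 3 + 2 + 2 + 6 + 3 = 17.

17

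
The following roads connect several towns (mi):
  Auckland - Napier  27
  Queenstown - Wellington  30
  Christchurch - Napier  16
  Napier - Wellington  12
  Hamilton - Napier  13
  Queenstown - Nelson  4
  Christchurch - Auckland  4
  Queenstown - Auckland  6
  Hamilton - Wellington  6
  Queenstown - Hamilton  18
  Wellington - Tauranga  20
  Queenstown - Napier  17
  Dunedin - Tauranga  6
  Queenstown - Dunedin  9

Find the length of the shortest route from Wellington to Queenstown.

24

Comparing a few candidate routes:
Wellington - Hamilton - Napier - Queenstown: 6 + 13 + 17 = 36
Wellington - Tauranga - Dunedin - Queenstown: 20 + 6 + 9 = 35
Wellington - Queenstown: 30
Wellington - Hamilton - Queenstown: 6 + 18 = 24
Wellington - Napier - Queenstown: 12 + 17 = 29
The minimum is 24 mi.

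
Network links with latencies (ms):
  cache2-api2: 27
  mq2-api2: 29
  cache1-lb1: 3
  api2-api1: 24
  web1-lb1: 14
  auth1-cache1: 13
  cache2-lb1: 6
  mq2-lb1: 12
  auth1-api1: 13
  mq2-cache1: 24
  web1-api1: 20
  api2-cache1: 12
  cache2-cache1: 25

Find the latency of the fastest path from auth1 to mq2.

28

Some routes from auth1 to mq2:
auth1-cache1-api2-mq2: 13 + 12 + 29 = 54
auth1-cache1-cache2-lb1-mq2: 13 + 25 + 6 + 12 = 56
auth1-cache1-lb1-mq2: 13 + 3 + 12 = 28
auth1-cache1-mq2: 13 + 24 = 37
The minimum is 28 ms.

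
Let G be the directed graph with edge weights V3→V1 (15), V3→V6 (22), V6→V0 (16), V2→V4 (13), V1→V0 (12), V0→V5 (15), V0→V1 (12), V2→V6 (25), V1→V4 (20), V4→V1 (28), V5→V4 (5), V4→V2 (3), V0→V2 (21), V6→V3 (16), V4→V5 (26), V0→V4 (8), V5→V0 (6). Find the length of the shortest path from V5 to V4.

Routes from V5 to V4:
V5 - V4: 5
V5 - V0 - V2 - V4: 6 + 21 + 13 = 40
V5 - V0 - V2 - V6 - V3 - V1 - V4: 6 + 21 + 25 + 16 + 15 + 20 = 103
V5 - V0 - V4: 6 + 8 = 14
V5 - V0 - V1 - V4: 6 + 12 + 20 = 38
Shortest: 5.

5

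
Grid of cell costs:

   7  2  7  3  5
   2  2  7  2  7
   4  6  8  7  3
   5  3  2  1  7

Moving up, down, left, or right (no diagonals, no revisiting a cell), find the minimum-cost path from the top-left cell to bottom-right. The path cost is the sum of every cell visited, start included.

One optimal route is (0,0) -> (0,1) -> (1,1) -> (2,1) -> (3,1) -> (3,2) -> (3,3) -> (3,4).
Its cost is 7 + 2 + 2 + 6 + 3 + 2 + 1 + 7 = 30.

30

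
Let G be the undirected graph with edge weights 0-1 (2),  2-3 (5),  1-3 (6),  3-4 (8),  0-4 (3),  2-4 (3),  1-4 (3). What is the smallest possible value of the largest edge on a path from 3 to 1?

5

Checking several routes:
3 - 2 - 4 - 1: max(5, 3, 3) = 5
3 - 2 - 4 - 0 - 1: max(5, 3, 3, 2) = 5
3 - 1: max(6) = 6
Best route has worst link 5.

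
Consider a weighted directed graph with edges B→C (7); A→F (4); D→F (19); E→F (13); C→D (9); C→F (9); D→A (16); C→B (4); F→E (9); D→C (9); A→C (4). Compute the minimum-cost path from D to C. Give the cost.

Candidate routes:
D -> A -> C: 16 + 4 = 20
D -> C: 9
Best route has total 9.

9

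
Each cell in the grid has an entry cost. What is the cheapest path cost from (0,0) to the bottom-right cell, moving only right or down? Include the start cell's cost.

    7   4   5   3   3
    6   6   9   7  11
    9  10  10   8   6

Cheapest: [0,0]→[0,1]→[0,2]→[0,3]→[0,4]→[1,4]→[2,4]
  7 + 4 + 5 + 3 + 3 + 11 + 6 = 39

39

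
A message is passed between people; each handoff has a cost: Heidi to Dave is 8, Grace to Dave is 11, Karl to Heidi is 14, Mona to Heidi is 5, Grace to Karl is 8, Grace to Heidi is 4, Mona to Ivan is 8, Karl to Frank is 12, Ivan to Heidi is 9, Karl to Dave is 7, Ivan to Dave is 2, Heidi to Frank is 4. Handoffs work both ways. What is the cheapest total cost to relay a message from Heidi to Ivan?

9

Comparing a few candidate routes:
Heidi -> Mona -> Ivan: 5 + 8 = 13
Heidi -> Dave -> Ivan: 8 + 2 = 10
Heidi -> Grace -> Dave -> Ivan: 4 + 11 + 2 = 17
Heidi -> Ivan: 9
Shortest: 9.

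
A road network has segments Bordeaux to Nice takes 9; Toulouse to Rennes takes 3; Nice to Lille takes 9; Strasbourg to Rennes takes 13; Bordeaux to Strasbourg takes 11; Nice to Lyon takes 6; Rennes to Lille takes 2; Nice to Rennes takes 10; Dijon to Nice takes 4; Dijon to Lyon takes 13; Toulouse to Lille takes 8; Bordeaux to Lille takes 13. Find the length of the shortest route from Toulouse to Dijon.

17

A few of the Toulouse→Dijon routes:
Toulouse - Lille - Rennes - Nice - Dijon: 8 + 2 + 10 + 4 = 24
Toulouse - Rennes - Nice - Dijon: 3 + 10 + 4 = 17
Toulouse - Lille - Nice - Dijon: 8 + 9 + 4 = 21
Toulouse - Rennes - Lille - Nice - Dijon: 3 + 2 + 9 + 4 = 18
Best route has total 17.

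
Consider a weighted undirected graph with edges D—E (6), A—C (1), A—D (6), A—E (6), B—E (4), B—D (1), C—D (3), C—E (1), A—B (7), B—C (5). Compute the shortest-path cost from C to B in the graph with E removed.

4

Paths from C to B avoiding E:
C→A→B: 1 + 7 = 8
C→D→B: 3 + 1 = 4
C→A→D→B: 1 + 6 + 1 = 8
C→D→A→B: 3 + 6 + 7 = 16
C→B: 5
Best route has total 4.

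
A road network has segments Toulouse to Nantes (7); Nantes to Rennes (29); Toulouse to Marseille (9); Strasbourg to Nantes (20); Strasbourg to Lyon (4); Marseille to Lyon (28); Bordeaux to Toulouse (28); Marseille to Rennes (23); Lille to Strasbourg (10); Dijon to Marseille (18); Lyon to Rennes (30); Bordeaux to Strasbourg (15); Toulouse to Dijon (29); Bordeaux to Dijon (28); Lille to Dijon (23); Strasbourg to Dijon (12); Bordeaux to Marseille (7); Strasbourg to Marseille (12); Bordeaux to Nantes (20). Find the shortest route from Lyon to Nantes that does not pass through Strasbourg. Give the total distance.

44

A few of the Lyon→Nantes routes:
Lyon-Marseille-Bordeaux-Toulouse-Nantes: 28 + 7 + 28 + 7 = 70
Lyon-Rennes-Marseille-Toulouse-Nantes: 30 + 23 + 9 + 7 = 69
Lyon-Rennes-Nantes: 30 + 29 = 59
Lyon-Marseille-Toulouse-Nantes: 28 + 9 + 7 = 44
Lyon-Rennes-Marseille-Bordeaux-Nantes: 30 + 23 + 7 + 20 = 80
Lyon-Marseille-Bordeaux-Nantes: 28 + 7 + 20 = 55
Best route has total 44 km.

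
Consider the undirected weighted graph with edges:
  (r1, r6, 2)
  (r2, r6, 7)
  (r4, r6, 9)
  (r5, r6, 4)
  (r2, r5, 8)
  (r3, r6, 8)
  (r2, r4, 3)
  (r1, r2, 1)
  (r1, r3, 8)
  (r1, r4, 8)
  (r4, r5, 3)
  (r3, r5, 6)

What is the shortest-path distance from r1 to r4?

Some routes from r1 to r4:
r1 - r2 - r4: 1 + 3 = 4
r1 - r6 - r5 - r4: 2 + 4 + 3 = 9
r1 - r4: 8
Best route has total 4.

4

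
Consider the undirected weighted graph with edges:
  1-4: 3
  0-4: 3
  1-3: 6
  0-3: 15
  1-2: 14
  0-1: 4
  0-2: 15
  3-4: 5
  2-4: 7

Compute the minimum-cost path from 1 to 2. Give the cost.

10

Some routes from 1 to 2:
1 → 0 → 4 → 2: 4 + 3 + 7 = 14
1 → 4 → 2: 3 + 7 = 10
1 → 2: 14
Shortest: 10.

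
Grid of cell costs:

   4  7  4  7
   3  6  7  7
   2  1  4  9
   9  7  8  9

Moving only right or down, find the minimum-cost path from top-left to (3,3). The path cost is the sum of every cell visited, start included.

31

One optimal route is r0c0 → r1c0 → r2c0 → r2c1 → r2c2 → r3c2 → r3c3.
Its cost is 4 + 3 + 2 + 1 + 4 + 8 + 9 = 31.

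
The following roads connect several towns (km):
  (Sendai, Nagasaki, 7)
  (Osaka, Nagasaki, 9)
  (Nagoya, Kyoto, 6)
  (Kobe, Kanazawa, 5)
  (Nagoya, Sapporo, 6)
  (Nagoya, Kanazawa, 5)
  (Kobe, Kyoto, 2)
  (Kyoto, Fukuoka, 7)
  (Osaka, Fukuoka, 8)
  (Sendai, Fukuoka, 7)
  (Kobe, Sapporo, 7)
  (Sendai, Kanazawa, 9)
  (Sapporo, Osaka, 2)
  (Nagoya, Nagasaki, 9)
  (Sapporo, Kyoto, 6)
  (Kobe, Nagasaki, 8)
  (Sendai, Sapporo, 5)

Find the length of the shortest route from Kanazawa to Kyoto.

A few of the Kanazawa→Kyoto routes:
Kanazawa→Nagoya→Sapporo→Kyoto: 5 + 6 + 6 = 17
Kanazawa→Nagoya→Kyoto: 5 + 6 = 11
Kanazawa→Kobe→Sapporo→Kyoto: 5 + 7 + 6 = 18
Kanazawa→Kobe→Kyoto: 5 + 2 = 7
Best route has total 7 km.

7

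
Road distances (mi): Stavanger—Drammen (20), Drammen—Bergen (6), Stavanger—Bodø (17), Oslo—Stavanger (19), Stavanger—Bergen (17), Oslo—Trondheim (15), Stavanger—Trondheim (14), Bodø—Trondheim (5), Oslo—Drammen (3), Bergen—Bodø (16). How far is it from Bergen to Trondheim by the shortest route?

21

Checking several routes:
Bergen-Stavanger-Trondheim: 17 + 14 = 31
Bergen-Stavanger-Bodø-Trondheim: 17 + 17 + 5 = 39
Bergen-Bodø-Trondheim: 16 + 5 = 21
Bergen-Drammen-Oslo-Trondheim: 6 + 3 + 15 = 24
Bergen-Drammen-Stavanger-Trondheim: 6 + 20 + 14 = 40
Best route has total 21 mi.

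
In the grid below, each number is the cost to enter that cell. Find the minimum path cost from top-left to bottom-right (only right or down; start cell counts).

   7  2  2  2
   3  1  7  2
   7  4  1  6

21

Cheapest: [0,0]→[0,1]→[0,2]→[0,3]→[1,3]→[2,3]
  7 + 2 + 2 + 2 + 2 + 6 = 21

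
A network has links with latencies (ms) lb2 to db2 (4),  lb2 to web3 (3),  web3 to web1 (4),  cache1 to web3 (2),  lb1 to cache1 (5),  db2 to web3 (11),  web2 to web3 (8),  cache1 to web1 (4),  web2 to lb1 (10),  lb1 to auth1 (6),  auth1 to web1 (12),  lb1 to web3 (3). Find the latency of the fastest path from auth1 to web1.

12

Comparing a few candidate routes:
auth1-lb1-cache1-web1: 6 + 5 + 4 = 15
auth1-lb1-web3-cache1-web1: 6 + 3 + 2 + 4 = 15
auth1-web1: 12
auth1-lb1-web3-web1: 6 + 3 + 4 = 13
Best route has total 12 ms.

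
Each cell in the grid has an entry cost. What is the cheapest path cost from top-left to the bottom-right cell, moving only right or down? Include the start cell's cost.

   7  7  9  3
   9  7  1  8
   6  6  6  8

Path r0c0 r0c1 r1c1 r1c2 r2c2 r2c3: 7 + 7 + 7 + 1 + 6 + 8 = 36.

36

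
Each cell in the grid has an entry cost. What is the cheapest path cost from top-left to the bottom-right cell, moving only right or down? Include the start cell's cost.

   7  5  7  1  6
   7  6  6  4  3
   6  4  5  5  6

33

Path [0,0] -> [0,1] -> [0,2] -> [0,3] -> [1,3] -> [1,4] -> [2,4]: 7 + 5 + 7 + 1 + 4 + 3 + 6 = 33.
For comparison, the top-then-right route costs 35.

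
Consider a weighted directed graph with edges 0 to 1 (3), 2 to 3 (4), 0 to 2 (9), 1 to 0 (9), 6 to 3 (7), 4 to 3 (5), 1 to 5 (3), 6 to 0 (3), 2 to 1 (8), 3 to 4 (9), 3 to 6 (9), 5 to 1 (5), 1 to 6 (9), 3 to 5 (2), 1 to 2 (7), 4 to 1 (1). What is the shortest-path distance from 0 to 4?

A few of the 0→4 routes:
0-1-2-3-4: 3 + 7 + 4 + 9 = 23
0-1-6-3-4: 3 + 9 + 7 + 9 = 28
0-2-3-4: 9 + 4 + 9 = 22
Best route has total 22.

22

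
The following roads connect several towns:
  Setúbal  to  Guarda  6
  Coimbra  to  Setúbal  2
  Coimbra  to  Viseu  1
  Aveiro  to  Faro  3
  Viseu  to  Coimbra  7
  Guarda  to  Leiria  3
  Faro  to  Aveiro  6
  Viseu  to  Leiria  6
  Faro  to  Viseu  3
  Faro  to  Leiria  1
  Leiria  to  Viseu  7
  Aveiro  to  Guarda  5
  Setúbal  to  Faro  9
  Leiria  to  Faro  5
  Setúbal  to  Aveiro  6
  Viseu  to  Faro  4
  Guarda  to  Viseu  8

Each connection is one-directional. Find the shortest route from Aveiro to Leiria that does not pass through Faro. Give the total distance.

Routes from Aveiro to Leiria avoiding Faro:
Aveiro→Guarda→Viseu→Leiria: 5 + 8 + 6 = 19
Aveiro→Guarda→Leiria: 5 + 3 = 8
Best route has total 8.

8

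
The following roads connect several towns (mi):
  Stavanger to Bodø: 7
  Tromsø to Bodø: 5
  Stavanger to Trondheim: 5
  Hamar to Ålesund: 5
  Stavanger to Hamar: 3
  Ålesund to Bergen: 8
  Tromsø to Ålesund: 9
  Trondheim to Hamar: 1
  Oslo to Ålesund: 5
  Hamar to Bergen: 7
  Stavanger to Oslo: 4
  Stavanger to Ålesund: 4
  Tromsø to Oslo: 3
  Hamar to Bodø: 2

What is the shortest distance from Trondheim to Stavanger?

4

Some routes from Trondheim to Stavanger:
Trondheim→Hamar→Bodø→Tromsø→Oslo→Stavanger: 1 + 2 + 5 + 3 + 4 = 15
Trondheim→Hamar→Stavanger: 1 + 3 = 4
Trondheim→Hamar→Bodø→Stavanger: 1 + 2 + 7 = 10
Trondheim→Hamar→Ålesund→Stavanger: 1 + 5 + 4 = 10
Trondheim→Stavanger: 5
Shortest: 4 mi.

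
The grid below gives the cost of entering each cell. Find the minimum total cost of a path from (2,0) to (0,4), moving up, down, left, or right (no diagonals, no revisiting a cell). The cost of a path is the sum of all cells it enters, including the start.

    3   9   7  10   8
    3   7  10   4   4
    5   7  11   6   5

One optimal route is r2c0 → r1c0 → r1c1 → r1c2 → r1c3 → r1c4 → r0c4.
Its cost is 5 + 3 + 7 + 10 + 4 + 4 + 8 = 41.

41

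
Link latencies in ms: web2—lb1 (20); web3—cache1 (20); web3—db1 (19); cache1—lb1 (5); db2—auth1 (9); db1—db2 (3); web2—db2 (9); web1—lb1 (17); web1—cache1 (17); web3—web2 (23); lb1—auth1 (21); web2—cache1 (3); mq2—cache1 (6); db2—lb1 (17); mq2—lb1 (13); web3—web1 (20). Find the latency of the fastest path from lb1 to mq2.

11

Some routes from lb1 to mq2:
lb1-web2-cache1-mq2: 20 + 3 + 6 = 29
lb1-web1-cache1-mq2: 17 + 17 + 6 = 40
lb1-auth1-db2-web2-cache1-mq2: 21 + 9 + 9 + 3 + 6 = 48
lb1-db2-web2-cache1-mq2: 17 + 9 + 3 + 6 = 35
lb1-mq2: 13
lb1-cache1-mq2: 5 + 6 = 11
Shortest: 11 ms.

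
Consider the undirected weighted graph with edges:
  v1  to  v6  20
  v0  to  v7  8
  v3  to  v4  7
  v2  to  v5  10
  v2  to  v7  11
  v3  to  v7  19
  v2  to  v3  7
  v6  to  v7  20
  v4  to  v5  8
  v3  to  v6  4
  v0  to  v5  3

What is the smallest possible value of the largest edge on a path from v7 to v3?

8

Routes from v7 to v3:
v7→v6→v3: max(20, 4) = 20
v7→v0→v5→v2→v3: max(8, 3, 10, 7) = 10
v7→v2→v3: max(11, 7) = 11
v7→v2→v5→v4→v3: max(11, 10, 8, 7) = 11
v7→v3: max(19) = 19
v7→v0→v5→v4→v3: max(8, 3, 8, 7) = 8
Best route has worst link 8.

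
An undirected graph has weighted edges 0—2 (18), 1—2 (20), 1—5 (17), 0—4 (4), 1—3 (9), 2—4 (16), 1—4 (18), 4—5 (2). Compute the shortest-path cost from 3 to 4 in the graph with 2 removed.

27

Paths from 3 to 4 avoiding 2:
3 → 1 → 5 → 4: 9 + 17 + 2 = 28
3 → 1 → 4: 9 + 18 = 27
Best route has total 27.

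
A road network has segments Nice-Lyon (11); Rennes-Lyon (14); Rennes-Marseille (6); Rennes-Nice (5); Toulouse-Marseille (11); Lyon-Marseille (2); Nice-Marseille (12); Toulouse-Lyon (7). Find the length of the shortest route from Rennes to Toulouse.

15

Comparing a few candidate routes:
Rennes - Marseille - Toulouse: 6 + 11 = 17
Rennes - Lyon - Marseille - Toulouse: 14 + 2 + 11 = 27
Rennes - Nice - Lyon - Toulouse: 5 + 11 + 7 = 23
Rennes - Marseille - Lyon - Toulouse: 6 + 2 + 7 = 15
Rennes - Lyon - Toulouse: 14 + 7 = 21
Rennes - Nice - Marseille - Lyon - Toulouse: 5 + 12 + 2 + 7 = 26
Shortest: 15 km.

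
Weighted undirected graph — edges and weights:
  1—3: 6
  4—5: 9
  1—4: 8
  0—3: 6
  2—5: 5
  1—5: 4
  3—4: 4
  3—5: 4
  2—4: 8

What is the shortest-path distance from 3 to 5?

4

Checking several routes:
3-4-1-5: 4 + 8 + 4 = 16
3-1-5: 6 + 4 = 10
3-4-5: 4 + 9 = 13
3-4-2-5: 4 + 8 + 5 = 17
3-5: 4
3-1-4-5: 6 + 8 + 9 = 23
Best route has total 4.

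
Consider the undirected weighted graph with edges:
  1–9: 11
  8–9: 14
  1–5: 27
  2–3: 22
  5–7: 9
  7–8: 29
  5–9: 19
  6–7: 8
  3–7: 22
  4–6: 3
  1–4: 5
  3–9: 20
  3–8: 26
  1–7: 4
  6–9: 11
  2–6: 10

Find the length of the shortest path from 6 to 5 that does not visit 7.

A few of the 6→5 routes:
6 - 4 - 1 - 5: 3 + 5 + 27 = 35
6 - 9 - 5: 11 + 19 = 30
6 - 4 - 1 - 9 - 5: 3 + 5 + 11 + 19 = 38
Best route has total 30.

30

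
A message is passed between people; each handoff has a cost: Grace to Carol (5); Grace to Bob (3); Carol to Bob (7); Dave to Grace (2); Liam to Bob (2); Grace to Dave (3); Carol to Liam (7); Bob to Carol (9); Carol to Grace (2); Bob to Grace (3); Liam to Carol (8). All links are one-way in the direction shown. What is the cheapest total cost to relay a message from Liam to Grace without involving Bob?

Paths from Liam to Grace avoiding Bob:
Liam → Carol → Grace: 8 + 2 = 10
Best route has total 10.

10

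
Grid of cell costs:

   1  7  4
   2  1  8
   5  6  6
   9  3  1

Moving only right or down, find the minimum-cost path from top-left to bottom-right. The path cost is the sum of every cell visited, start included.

Path r0c0→r1c0→r1c1→r2c1→r3c1→r3c2: 1 + 2 + 1 + 6 + 3 + 1 = 14.
For comparison, the top-then-right route costs 27.

14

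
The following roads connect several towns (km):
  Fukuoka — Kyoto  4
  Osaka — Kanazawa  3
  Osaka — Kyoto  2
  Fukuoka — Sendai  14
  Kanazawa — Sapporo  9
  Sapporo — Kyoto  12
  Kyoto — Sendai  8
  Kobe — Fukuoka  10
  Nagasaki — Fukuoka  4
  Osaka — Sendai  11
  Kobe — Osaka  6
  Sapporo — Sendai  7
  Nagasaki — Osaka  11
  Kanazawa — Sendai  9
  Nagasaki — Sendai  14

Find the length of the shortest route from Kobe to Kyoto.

Checking several routes:
Kobe-Osaka-Kyoto: 6 + 2 = 8
Kobe-Osaka-Sendai-Kyoto: 6 + 11 + 8 = 25
Kobe-Fukuoka-Kyoto: 10 + 4 = 14
Shortest: 8 km.

8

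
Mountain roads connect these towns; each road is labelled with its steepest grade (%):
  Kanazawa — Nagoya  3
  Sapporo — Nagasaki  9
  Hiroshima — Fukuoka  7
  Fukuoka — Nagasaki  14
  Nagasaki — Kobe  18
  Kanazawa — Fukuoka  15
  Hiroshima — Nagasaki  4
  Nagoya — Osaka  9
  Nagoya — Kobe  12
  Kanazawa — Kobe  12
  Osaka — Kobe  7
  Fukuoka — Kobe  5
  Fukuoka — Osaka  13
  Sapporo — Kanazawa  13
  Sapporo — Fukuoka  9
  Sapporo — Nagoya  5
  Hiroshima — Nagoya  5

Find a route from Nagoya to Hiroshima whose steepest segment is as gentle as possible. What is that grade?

Comparing a few candidate routes:
Nagoya -> Hiroshima: max(5) = 5
Nagoya -> Sapporo -> Fukuoka -> Hiroshima: max(5, 9, 7) = 9
Nagoya -> Sapporo -> Nagasaki -> Hiroshima: max(5, 9, 4) = 9
Nagoya -> Osaka -> Kobe -> Fukuoka -> Sapporo -> Nagasaki -> Hiroshima: max(9, 7, 5, 9, 9, 4) = 9
Best route has worst link 5%.

5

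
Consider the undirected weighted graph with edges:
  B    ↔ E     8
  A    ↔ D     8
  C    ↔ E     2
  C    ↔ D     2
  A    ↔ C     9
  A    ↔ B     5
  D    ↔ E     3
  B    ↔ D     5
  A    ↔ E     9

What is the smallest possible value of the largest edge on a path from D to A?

Checking several routes:
D - E - B - A: max(3, 8, 5) = 8
D - B - A: max(5, 5) = 5
D - C - E - B - A: max(2, 2, 8, 5) = 8
D - B - E - A: max(5, 8, 9) = 9
D - B - E - C - A: max(5, 8, 2, 9) = 9
D - A: max(8) = 8
The minimum achievable maximum is 5.

5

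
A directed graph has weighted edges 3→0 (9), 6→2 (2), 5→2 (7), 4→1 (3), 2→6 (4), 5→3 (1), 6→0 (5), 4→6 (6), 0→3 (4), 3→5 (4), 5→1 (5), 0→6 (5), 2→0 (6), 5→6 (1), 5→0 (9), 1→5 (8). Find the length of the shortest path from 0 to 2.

Candidate routes:
0 → 3 → 5 → 2: 4 + 4 + 7 = 15
0 → 6 → 2: 5 + 2 = 7
0 → 3 → 5 → 6 → 2: 4 + 4 + 1 + 2 = 11
The minimum is 7.

7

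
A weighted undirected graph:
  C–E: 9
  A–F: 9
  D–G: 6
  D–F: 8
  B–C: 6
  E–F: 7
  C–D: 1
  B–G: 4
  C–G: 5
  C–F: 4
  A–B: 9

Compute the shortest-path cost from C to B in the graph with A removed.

6

A few of the C→B routes:
C - D - G - B: 1 + 6 + 4 = 11
C - B: 6
C - G - B: 5 + 4 = 9
Shortest: 6.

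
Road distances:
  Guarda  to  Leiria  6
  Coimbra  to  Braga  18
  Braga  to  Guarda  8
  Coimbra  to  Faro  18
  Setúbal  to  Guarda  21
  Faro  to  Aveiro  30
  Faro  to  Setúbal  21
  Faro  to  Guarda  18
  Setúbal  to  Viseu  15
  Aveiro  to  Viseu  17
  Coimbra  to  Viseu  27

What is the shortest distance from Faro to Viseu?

36

Some routes from Faro to Viseu:
Faro - Aveiro - Viseu: 30 + 17 = 47
Faro - Coimbra - Viseu: 18 + 27 = 45
Faro - Guarda - Setúbal - Viseu: 18 + 21 + 15 = 54
Faro - Setúbal - Viseu: 21 + 15 = 36
Shortest: 36.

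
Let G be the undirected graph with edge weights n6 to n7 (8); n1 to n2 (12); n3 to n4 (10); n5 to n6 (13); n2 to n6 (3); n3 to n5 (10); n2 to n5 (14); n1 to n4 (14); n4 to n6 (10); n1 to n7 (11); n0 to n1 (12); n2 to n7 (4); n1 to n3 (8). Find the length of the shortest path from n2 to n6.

3

Comparing a few candidate routes:
n2 → n7 → n6: 4 + 8 = 12
n2 → n5 → n6: 14 + 13 = 27
n2 → n6: 3
The minimum is 3.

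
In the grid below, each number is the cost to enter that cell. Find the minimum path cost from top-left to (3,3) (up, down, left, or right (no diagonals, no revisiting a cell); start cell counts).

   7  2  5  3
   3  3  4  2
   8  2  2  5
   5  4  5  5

26

Cheapest: [0,0] -> [0,1] -> [1,1] -> [2,1] -> [2,2] -> [2,3] -> [3,3]
  7 + 2 + 3 + 2 + 2 + 5 + 5 = 26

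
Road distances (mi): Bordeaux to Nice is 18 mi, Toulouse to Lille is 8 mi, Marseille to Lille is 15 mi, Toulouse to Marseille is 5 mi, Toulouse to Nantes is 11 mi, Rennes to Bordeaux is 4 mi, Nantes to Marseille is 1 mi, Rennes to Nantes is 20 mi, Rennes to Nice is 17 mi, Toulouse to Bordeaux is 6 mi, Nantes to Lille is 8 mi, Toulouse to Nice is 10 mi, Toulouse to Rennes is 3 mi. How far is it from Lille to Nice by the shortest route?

18

Comparing a few candidate routes:
Lille → Toulouse → Nice: 8 + 10 = 18
Lille → Marseille → Toulouse → Nice: 15 + 5 + 10 = 30
Lille → Nantes → Toulouse → Nice: 8 + 11 + 10 = 29
Lille → Toulouse → Rennes → Nice: 8 + 3 + 17 = 28
Lille → Nantes → Marseille → Toulouse → Nice: 8 + 1 + 5 + 10 = 24
The minimum is 18 mi.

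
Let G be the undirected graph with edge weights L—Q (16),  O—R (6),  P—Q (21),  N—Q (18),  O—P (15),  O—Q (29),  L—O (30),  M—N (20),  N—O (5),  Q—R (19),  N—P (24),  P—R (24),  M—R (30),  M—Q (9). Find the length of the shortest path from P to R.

21

A few of the P→R routes:
P → N → O → R: 24 + 5 + 6 = 35
P → O → R: 15 + 6 = 21
P → R: 24
P → Q → R: 21 + 19 = 40
Shortest: 21.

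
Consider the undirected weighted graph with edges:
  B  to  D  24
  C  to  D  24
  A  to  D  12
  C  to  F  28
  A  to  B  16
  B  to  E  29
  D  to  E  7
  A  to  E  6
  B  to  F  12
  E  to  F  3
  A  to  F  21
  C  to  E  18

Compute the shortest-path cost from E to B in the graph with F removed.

Comparing a few candidate routes:
E-D-B: 7 + 24 = 31
E-D-A-B: 7 + 12 + 16 = 35
E-A-B: 6 + 16 = 22
E-B: 29
Best route has total 22.

22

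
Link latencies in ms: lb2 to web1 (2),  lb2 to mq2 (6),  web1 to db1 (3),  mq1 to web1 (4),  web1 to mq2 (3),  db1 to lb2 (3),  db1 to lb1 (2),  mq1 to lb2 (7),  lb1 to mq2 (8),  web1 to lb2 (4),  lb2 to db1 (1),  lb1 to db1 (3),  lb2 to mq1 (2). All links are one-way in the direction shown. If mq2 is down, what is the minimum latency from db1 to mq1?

5

Routes from db1 to mq1 avoiding mq2:
db1→lb2→mq1: 3 + 2 = 5
The minimum is 5 ms.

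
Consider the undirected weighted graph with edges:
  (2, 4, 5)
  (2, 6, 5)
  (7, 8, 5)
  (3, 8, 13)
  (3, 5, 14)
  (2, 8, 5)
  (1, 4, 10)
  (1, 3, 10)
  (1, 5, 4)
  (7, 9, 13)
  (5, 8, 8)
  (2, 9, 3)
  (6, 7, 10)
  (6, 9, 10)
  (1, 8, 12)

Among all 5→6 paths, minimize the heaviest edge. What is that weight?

A few of the 5→6 routes:
5→8→2→9→6: max(8, 5, 3, 10) = 10
5→1→4→2→6: max(4, 10, 5, 5) = 10
5→8→7→6: max(8, 5, 10) = 10
5→8→2→6: max(8, 5, 5) = 8
Smallest bottleneck: 8.

8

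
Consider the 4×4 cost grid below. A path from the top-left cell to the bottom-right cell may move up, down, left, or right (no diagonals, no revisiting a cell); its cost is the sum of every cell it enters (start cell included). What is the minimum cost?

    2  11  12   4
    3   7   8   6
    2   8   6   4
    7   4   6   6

Cheapest: [0,0]→[1,0]→[2,0]→[3,0]→[3,1]→[3,2]→[3,3]
  2 + 3 + 2 + 7 + 4 + 6 + 6 = 30

30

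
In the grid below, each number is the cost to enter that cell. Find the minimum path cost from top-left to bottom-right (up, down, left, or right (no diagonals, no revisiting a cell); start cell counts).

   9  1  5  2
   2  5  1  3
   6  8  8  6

Take [0,0]→[0,1]→[0,2]→[1,2]→[1,3]→[2,3] for a total of 9 + 1 + 5 + 1 + 3 + 6 = 25.

25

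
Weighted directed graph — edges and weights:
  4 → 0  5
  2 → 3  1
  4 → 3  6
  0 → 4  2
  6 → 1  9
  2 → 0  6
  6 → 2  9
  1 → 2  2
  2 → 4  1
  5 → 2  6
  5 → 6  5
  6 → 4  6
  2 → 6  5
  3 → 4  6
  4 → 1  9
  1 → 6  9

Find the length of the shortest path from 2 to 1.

10

Paths from 2 to 1:
2→6→1: 5 + 9 = 14
2→4→1: 1 + 9 = 10
2→0→4→1: 6 + 2 + 9 = 17
2→6→4→1: 5 + 6 + 9 = 20
2→3→4→1: 1 + 6 + 9 = 16
Shortest: 10.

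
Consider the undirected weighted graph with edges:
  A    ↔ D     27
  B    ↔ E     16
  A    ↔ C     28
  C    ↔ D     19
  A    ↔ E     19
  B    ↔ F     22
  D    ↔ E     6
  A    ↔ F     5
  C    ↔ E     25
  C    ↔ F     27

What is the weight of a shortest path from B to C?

41

Comparing a few candidate routes:
B - F - C: 22 + 27 = 49
B - E - C: 16 + 25 = 41
B - E - D - C: 16 + 6 + 19 = 41
Best route has total 41.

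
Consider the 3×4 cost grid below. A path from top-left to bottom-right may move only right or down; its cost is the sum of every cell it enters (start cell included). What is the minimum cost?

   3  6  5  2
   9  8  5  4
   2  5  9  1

Best path: (0,0)→(0,1)→(0,2)→(0,3)→(1,3)→(2,3)
Cost: 3 + 6 + 5 + 2 + 4 + 1 = 21

21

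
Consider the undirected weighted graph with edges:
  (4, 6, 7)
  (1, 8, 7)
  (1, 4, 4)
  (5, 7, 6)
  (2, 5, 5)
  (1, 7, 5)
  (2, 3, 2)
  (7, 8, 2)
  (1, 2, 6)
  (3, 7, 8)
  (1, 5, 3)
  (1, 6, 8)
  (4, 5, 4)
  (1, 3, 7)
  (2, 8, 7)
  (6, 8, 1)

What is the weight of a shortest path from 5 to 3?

7

A few of the 5→3 routes:
5-1-2-3: 3 + 6 + 2 = 11
5-2-3: 5 + 2 = 7
5-7-3: 6 + 8 = 14
5-1-3: 3 + 7 = 10
Best route has total 7.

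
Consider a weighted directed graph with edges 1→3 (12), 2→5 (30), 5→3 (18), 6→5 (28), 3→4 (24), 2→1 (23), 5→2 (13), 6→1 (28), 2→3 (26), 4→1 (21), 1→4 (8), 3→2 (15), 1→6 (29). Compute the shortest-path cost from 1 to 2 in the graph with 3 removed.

70

Routes from 1 to 2 avoiding 3:
1 - 6 - 5 - 2: 29 + 28 + 13 = 70
Best route has total 70.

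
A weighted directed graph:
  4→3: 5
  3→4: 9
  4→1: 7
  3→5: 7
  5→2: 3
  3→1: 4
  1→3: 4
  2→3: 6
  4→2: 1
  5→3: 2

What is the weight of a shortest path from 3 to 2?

Routes from 3 to 2:
3→5→2: 7 + 3 = 10
3→4→2: 9 + 1 = 10
The minimum is 10.

10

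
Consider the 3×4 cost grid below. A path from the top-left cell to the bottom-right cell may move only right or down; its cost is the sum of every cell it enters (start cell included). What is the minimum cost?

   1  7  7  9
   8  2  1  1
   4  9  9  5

17

Cheapest: [0,0] [0,1] [1,1] [1,2] [1,3] [2,3]
  1 + 7 + 2 + 1 + 1 + 5 = 17
(Top row then right column would cost 30.)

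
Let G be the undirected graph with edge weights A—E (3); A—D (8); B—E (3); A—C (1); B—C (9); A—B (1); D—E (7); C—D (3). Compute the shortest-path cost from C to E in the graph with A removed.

10

Routes from C to E avoiding A:
C-D-E: 3 + 7 = 10
C-B-E: 9 + 3 = 12
Best route has total 10.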